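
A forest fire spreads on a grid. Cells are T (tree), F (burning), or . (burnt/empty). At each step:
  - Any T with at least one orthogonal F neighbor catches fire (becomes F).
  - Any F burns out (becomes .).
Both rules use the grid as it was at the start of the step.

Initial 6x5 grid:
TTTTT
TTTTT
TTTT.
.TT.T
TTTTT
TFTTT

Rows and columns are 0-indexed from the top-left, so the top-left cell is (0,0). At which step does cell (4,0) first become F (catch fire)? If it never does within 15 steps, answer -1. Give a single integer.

Step 1: cell (4,0)='T' (+3 fires, +1 burnt)
Step 2: cell (4,0)='F' (+4 fires, +3 burnt)
  -> target ignites at step 2
Step 3: cell (4,0)='.' (+4 fires, +4 burnt)
Step 4: cell (4,0)='.' (+4 fires, +4 burnt)
Step 5: cell (4,0)='.' (+5 fires, +4 burnt)
Step 6: cell (4,0)='.' (+3 fires, +5 burnt)
Step 7: cell (4,0)='.' (+2 fires, +3 burnt)
Step 8: cell (4,0)='.' (+1 fires, +2 burnt)
Step 9: cell (4,0)='.' (+0 fires, +1 burnt)
  fire out at step 9

2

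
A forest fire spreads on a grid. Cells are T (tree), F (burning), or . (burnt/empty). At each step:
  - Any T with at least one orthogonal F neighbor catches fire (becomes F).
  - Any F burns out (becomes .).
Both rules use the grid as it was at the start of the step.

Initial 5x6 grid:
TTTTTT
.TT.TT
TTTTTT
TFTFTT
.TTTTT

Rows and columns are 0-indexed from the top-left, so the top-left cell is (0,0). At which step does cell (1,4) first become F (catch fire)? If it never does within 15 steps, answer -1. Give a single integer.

Step 1: cell (1,4)='T' (+7 fires, +2 burnt)
Step 2: cell (1,4)='T' (+7 fires, +7 burnt)
Step 3: cell (1,4)='F' (+5 fires, +7 burnt)
  -> target ignites at step 3
Step 4: cell (1,4)='.' (+4 fires, +5 burnt)
Step 5: cell (1,4)='.' (+2 fires, +4 burnt)
Step 6: cell (1,4)='.' (+0 fires, +2 burnt)
  fire out at step 6

3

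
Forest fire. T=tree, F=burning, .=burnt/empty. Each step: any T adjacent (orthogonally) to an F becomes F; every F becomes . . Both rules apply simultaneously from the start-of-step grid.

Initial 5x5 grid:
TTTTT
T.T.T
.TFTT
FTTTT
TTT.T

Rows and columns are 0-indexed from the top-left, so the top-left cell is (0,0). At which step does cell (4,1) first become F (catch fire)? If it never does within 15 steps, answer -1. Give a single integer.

Step 1: cell (4,1)='T' (+6 fires, +2 burnt)
Step 2: cell (4,1)='F' (+5 fires, +6 burnt)
  -> target ignites at step 2
Step 3: cell (4,1)='.' (+4 fires, +5 burnt)
Step 4: cell (4,1)='.' (+3 fires, +4 burnt)
Step 5: cell (4,1)='.' (+1 fires, +3 burnt)
Step 6: cell (4,1)='.' (+0 fires, +1 burnt)
  fire out at step 6

2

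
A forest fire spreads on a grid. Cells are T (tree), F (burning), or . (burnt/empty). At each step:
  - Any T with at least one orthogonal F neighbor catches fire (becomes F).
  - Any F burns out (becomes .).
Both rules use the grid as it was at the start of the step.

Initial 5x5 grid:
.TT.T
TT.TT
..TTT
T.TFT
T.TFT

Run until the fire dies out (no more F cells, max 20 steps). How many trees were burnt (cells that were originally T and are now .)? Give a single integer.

Step 1: +5 fires, +2 burnt (F count now 5)
Step 2: +3 fires, +5 burnt (F count now 3)
Step 3: +1 fires, +3 burnt (F count now 1)
Step 4: +1 fires, +1 burnt (F count now 1)
Step 5: +0 fires, +1 burnt (F count now 0)
Fire out after step 5
Initially T: 16, now '.': 19
Total burnt (originally-T cells now '.'): 10

Answer: 10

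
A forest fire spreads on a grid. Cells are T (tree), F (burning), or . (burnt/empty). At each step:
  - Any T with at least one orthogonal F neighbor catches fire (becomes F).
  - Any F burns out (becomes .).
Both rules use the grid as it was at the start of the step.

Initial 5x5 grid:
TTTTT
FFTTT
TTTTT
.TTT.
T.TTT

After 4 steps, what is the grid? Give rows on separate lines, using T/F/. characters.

Step 1: 5 trees catch fire, 2 burn out
  FFTTT
  ..FTT
  FFTTT
  .TTT.
  T.TTT
Step 2: 4 trees catch fire, 5 burn out
  ..FTT
  ...FT
  ..FTT
  .FTT.
  T.TTT
Step 3: 4 trees catch fire, 4 burn out
  ...FT
  ....F
  ...FT
  ..FT.
  T.TTT
Step 4: 4 trees catch fire, 4 burn out
  ....F
  .....
  ....F
  ...F.
  T.FTT

....F
.....
....F
...F.
T.FTT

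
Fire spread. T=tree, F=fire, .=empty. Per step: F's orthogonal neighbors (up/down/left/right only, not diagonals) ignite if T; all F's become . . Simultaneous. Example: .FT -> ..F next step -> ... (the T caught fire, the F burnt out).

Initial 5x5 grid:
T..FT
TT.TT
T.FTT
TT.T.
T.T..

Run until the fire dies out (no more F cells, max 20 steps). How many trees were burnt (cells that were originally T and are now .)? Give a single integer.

Step 1: +3 fires, +2 burnt (F count now 3)
Step 2: +3 fires, +3 burnt (F count now 3)
Step 3: +0 fires, +3 burnt (F count now 0)
Fire out after step 3
Initially T: 14, now '.': 17
Total burnt (originally-T cells now '.'): 6

Answer: 6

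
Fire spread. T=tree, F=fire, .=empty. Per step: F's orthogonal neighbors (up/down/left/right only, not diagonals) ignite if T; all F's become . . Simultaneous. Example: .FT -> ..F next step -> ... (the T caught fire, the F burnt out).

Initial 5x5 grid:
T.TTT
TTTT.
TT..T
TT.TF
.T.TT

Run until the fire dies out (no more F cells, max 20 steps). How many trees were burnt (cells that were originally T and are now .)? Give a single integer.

Step 1: +3 fires, +1 burnt (F count now 3)
Step 2: +1 fires, +3 burnt (F count now 1)
Step 3: +0 fires, +1 burnt (F count now 0)
Fire out after step 3
Initially T: 17, now '.': 12
Total burnt (originally-T cells now '.'): 4

Answer: 4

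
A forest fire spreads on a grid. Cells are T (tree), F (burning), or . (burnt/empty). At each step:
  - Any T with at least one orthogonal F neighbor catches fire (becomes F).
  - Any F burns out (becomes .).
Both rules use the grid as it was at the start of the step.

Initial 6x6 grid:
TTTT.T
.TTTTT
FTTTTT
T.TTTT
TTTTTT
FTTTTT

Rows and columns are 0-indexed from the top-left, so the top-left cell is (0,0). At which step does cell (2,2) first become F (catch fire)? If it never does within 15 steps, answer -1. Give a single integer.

Step 1: cell (2,2)='T' (+4 fires, +2 burnt)
Step 2: cell (2,2)='F' (+4 fires, +4 burnt)
  -> target ignites at step 2
Step 3: cell (2,2)='.' (+6 fires, +4 burnt)
Step 4: cell (2,2)='.' (+7 fires, +6 burnt)
Step 5: cell (2,2)='.' (+6 fires, +7 burnt)
Step 6: cell (2,2)='.' (+3 fires, +6 burnt)
Step 7: cell (2,2)='.' (+1 fires, +3 burnt)
Step 8: cell (2,2)='.' (+0 fires, +1 burnt)
  fire out at step 8

2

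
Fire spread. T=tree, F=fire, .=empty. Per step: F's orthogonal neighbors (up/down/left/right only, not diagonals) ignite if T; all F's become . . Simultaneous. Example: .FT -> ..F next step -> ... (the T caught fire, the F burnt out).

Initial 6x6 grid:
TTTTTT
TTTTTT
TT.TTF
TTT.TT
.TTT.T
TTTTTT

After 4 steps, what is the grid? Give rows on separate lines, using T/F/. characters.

Step 1: 3 trees catch fire, 1 burn out
  TTTTTT
  TTTTTF
  TT.TF.
  TTT.TF
  .TTT.T
  TTTTTT
Step 2: 5 trees catch fire, 3 burn out
  TTTTTF
  TTTTF.
  TT.F..
  TTT.F.
  .TTT.F
  TTTTTT
Step 3: 3 trees catch fire, 5 burn out
  TTTTF.
  TTTF..
  TT....
  TTT...
  .TTT..
  TTTTTF
Step 4: 3 trees catch fire, 3 burn out
  TTTF..
  TTF...
  TT....
  TTT...
  .TTT..
  TTTTF.

TTTF..
TTF...
TT....
TTT...
.TTT..
TTTTF.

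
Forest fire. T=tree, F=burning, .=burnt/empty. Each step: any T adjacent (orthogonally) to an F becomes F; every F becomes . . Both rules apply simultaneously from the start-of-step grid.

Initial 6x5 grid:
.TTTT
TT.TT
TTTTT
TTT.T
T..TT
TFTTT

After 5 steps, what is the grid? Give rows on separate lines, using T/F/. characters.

Step 1: 2 trees catch fire, 1 burn out
  .TTTT
  TT.TT
  TTTTT
  TTT.T
  T..TT
  F.FTT
Step 2: 2 trees catch fire, 2 burn out
  .TTTT
  TT.TT
  TTTTT
  TTT.T
  F..TT
  ...FT
Step 3: 3 trees catch fire, 2 burn out
  .TTTT
  TT.TT
  TTTTT
  FTT.T
  ...FT
  ....F
Step 4: 3 trees catch fire, 3 burn out
  .TTTT
  TT.TT
  FTTTT
  .FT.T
  ....F
  .....
Step 5: 4 trees catch fire, 3 burn out
  .TTTT
  FT.TT
  .FTTT
  ..F.F
  .....
  .....

.TTTT
FT.TT
.FTTT
..F.F
.....
.....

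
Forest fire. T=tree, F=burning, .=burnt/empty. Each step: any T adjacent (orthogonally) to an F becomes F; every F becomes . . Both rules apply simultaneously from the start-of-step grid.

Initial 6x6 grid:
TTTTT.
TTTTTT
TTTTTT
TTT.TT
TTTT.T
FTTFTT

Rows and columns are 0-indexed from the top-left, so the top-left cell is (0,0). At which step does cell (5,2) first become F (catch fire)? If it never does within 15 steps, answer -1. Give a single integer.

Step 1: cell (5,2)='F' (+5 fires, +2 burnt)
  -> target ignites at step 1
Step 2: cell (5,2)='.' (+4 fires, +5 burnt)
Step 3: cell (5,2)='.' (+4 fires, +4 burnt)
Step 4: cell (5,2)='.' (+4 fires, +4 burnt)
Step 5: cell (5,2)='.' (+6 fires, +4 burnt)
Step 6: cell (5,2)='.' (+5 fires, +6 burnt)
Step 7: cell (5,2)='.' (+2 fires, +5 burnt)
Step 8: cell (5,2)='.' (+1 fires, +2 burnt)
Step 9: cell (5,2)='.' (+0 fires, +1 burnt)
  fire out at step 9

1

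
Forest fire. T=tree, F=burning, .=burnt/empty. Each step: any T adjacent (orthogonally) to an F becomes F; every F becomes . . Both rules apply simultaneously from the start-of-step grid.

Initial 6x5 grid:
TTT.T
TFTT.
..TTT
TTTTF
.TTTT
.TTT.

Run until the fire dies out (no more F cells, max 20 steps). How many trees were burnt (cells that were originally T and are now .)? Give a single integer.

Step 1: +6 fires, +2 burnt (F count now 6)
Step 2: +7 fires, +6 burnt (F count now 7)
Step 3: +3 fires, +7 burnt (F count now 3)
Step 4: +3 fires, +3 burnt (F count now 3)
Step 5: +1 fires, +3 burnt (F count now 1)
Step 6: +0 fires, +1 burnt (F count now 0)
Fire out after step 6
Initially T: 21, now '.': 29
Total burnt (originally-T cells now '.'): 20

Answer: 20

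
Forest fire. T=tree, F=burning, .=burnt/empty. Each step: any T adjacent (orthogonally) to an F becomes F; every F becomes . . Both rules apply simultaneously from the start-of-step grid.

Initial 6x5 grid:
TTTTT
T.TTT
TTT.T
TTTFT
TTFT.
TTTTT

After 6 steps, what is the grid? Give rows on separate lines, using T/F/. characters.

Step 1: 5 trees catch fire, 2 burn out
  TTTTT
  T.TTT
  TTT.T
  TTF.F
  TF.F.
  TTFTT
Step 2: 6 trees catch fire, 5 burn out
  TTTTT
  T.TTT
  TTF.F
  TF...
  F....
  TF.FT
Step 3: 6 trees catch fire, 6 burn out
  TTTTT
  T.FTF
  TF...
  F....
  .....
  F...F
Step 4: 4 trees catch fire, 6 burn out
  TTFTF
  T..F.
  F....
  .....
  .....
  .....
Step 5: 3 trees catch fire, 4 burn out
  TF.F.
  F....
  .....
  .....
  .....
  .....
Step 6: 1 trees catch fire, 3 burn out
  F....
  .....
  .....
  .....
  .....
  .....

F....
.....
.....
.....
.....
.....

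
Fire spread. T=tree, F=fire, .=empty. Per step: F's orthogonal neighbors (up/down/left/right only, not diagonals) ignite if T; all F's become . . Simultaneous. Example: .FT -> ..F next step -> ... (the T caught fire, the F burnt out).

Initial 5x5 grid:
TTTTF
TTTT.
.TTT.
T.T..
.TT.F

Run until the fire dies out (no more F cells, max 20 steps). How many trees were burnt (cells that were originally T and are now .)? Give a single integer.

Step 1: +1 fires, +2 burnt (F count now 1)
Step 2: +2 fires, +1 burnt (F count now 2)
Step 3: +3 fires, +2 burnt (F count now 3)
Step 4: +3 fires, +3 burnt (F count now 3)
Step 5: +3 fires, +3 burnt (F count now 3)
Step 6: +1 fires, +3 burnt (F count now 1)
Step 7: +1 fires, +1 burnt (F count now 1)
Step 8: +0 fires, +1 burnt (F count now 0)
Fire out after step 8
Initially T: 15, now '.': 24
Total burnt (originally-T cells now '.'): 14

Answer: 14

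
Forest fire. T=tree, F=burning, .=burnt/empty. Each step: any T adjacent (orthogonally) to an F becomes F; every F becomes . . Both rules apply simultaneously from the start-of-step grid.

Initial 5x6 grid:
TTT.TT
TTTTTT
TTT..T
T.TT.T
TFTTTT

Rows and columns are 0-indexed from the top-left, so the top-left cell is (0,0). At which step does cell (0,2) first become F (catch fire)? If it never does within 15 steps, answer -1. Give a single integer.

Step 1: cell (0,2)='T' (+2 fires, +1 burnt)
Step 2: cell (0,2)='T' (+3 fires, +2 burnt)
Step 3: cell (0,2)='T' (+4 fires, +3 burnt)
Step 4: cell (0,2)='T' (+4 fires, +4 burnt)
Step 5: cell (0,2)='F' (+5 fires, +4 burnt)
  -> target ignites at step 5
Step 6: cell (0,2)='.' (+3 fires, +5 burnt)
Step 7: cell (0,2)='.' (+2 fires, +3 burnt)
Step 8: cell (0,2)='.' (+1 fires, +2 burnt)
Step 9: cell (0,2)='.' (+0 fires, +1 burnt)
  fire out at step 9

5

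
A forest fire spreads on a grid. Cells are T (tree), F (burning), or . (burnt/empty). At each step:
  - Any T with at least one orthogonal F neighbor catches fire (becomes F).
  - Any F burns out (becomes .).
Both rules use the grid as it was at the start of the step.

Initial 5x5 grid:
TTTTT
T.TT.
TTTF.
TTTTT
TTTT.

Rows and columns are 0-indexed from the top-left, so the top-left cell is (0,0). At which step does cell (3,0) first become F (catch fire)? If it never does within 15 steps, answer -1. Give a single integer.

Step 1: cell (3,0)='T' (+3 fires, +1 burnt)
Step 2: cell (3,0)='T' (+6 fires, +3 burnt)
Step 3: cell (3,0)='T' (+5 fires, +6 burnt)
Step 4: cell (3,0)='F' (+4 fires, +5 burnt)
  -> target ignites at step 4
Step 5: cell (3,0)='.' (+2 fires, +4 burnt)
Step 6: cell (3,0)='.' (+0 fires, +2 burnt)
  fire out at step 6

4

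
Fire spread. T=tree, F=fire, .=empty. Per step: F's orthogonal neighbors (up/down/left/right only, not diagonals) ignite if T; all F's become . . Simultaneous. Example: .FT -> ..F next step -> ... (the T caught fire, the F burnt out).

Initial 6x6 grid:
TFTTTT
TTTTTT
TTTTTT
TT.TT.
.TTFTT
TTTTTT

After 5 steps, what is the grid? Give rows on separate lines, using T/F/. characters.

Step 1: 7 trees catch fire, 2 burn out
  F.FTTT
  TFTTTT
  TTTTTT
  TT.FT.
  .TF.FT
  TTTFTT
Step 2: 10 trees catch fire, 7 burn out
  ...FTT
  F.FTTT
  TFTFTT
  TT..F.
  .F...F
  TTF.FT
Step 3: 8 trees catch fire, 10 burn out
  ....FT
  ...FTT
  F.F.FT
  TF....
  ......
  TF...F
Step 4: 5 trees catch fire, 8 burn out
  .....F
  ....FT
  .....F
  F.....
  ......
  F.....
Step 5: 1 trees catch fire, 5 burn out
  ......
  .....F
  ......
  ......
  ......
  ......

......
.....F
......
......
......
......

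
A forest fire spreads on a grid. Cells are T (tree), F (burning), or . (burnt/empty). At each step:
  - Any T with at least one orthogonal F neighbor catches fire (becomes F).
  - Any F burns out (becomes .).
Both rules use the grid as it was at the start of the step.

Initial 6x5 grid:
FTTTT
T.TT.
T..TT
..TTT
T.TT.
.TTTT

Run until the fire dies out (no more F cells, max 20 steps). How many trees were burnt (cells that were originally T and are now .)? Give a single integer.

Step 1: +2 fires, +1 burnt (F count now 2)
Step 2: +2 fires, +2 burnt (F count now 2)
Step 3: +2 fires, +2 burnt (F count now 2)
Step 4: +2 fires, +2 burnt (F count now 2)
Step 5: +1 fires, +2 burnt (F count now 1)
Step 6: +2 fires, +1 burnt (F count now 2)
Step 7: +3 fires, +2 burnt (F count now 3)
Step 8: +2 fires, +3 burnt (F count now 2)
Step 9: +2 fires, +2 burnt (F count now 2)
Step 10: +1 fires, +2 burnt (F count now 1)
Step 11: +0 fires, +1 burnt (F count now 0)
Fire out after step 11
Initially T: 20, now '.': 29
Total burnt (originally-T cells now '.'): 19

Answer: 19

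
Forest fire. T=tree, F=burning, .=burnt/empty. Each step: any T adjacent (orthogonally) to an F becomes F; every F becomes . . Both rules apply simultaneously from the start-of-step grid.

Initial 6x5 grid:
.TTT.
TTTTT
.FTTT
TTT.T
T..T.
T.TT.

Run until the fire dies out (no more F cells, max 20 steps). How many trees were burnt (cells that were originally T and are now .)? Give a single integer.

Step 1: +3 fires, +1 burnt (F count now 3)
Step 2: +6 fires, +3 burnt (F count now 6)
Step 3: +4 fires, +6 burnt (F count now 4)
Step 4: +4 fires, +4 burnt (F count now 4)
Step 5: +0 fires, +4 burnt (F count now 0)
Fire out after step 5
Initially T: 20, now '.': 27
Total burnt (originally-T cells now '.'): 17

Answer: 17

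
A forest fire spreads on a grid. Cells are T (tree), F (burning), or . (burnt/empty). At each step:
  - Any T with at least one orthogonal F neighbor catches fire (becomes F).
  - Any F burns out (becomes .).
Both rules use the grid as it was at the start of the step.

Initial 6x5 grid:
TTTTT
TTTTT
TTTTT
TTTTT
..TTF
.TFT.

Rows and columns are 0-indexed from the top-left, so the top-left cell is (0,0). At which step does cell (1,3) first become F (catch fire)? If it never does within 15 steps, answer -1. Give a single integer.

Step 1: cell (1,3)='T' (+5 fires, +2 burnt)
Step 2: cell (1,3)='T' (+3 fires, +5 burnt)
Step 3: cell (1,3)='T' (+4 fires, +3 burnt)
Step 4: cell (1,3)='F' (+5 fires, +4 burnt)
  -> target ignites at step 4
Step 5: cell (1,3)='.' (+4 fires, +5 burnt)
Step 6: cell (1,3)='.' (+2 fires, +4 burnt)
Step 7: cell (1,3)='.' (+1 fires, +2 burnt)
Step 8: cell (1,3)='.' (+0 fires, +1 burnt)
  fire out at step 8

4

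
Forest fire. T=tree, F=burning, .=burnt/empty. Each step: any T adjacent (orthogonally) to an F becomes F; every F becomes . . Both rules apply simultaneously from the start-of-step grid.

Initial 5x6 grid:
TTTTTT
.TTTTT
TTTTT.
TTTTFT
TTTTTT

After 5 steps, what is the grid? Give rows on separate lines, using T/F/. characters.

Step 1: 4 trees catch fire, 1 burn out
  TTTTTT
  .TTTTT
  TTTTF.
  TTTF.F
  TTTTFT
Step 2: 5 trees catch fire, 4 burn out
  TTTTTT
  .TTTFT
  TTTF..
  TTF...
  TTTF.F
Step 3: 6 trees catch fire, 5 burn out
  TTTTFT
  .TTF.F
  TTF...
  TF....
  TTF...
Step 4: 6 trees catch fire, 6 burn out
  TTTF.F
  .TF...
  TF....
  F.....
  TF....
Step 5: 4 trees catch fire, 6 burn out
  TTF...
  .F....
  F.....
  ......
  F.....

TTF...
.F....
F.....
......
F.....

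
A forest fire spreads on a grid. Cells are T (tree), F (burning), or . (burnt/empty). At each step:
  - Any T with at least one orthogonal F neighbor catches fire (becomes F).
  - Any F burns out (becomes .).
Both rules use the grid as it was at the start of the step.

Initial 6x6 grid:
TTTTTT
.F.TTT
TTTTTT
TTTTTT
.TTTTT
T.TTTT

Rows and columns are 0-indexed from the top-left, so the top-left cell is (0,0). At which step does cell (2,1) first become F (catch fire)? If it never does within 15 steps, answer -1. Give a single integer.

Step 1: cell (2,1)='F' (+2 fires, +1 burnt)
  -> target ignites at step 1
Step 2: cell (2,1)='.' (+5 fires, +2 burnt)
Step 3: cell (2,1)='.' (+5 fires, +5 burnt)
Step 4: cell (2,1)='.' (+5 fires, +5 burnt)
Step 5: cell (2,1)='.' (+6 fires, +5 burnt)
Step 6: cell (2,1)='.' (+4 fires, +6 burnt)
Step 7: cell (2,1)='.' (+2 fires, +4 burnt)
Step 8: cell (2,1)='.' (+1 fires, +2 burnt)
Step 9: cell (2,1)='.' (+0 fires, +1 burnt)
  fire out at step 9

1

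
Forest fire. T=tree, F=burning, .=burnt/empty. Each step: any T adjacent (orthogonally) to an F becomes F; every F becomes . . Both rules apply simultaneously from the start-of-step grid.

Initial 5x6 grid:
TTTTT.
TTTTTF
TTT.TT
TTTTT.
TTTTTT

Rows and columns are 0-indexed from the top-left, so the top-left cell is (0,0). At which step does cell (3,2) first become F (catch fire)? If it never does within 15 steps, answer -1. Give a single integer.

Step 1: cell (3,2)='T' (+2 fires, +1 burnt)
Step 2: cell (3,2)='T' (+3 fires, +2 burnt)
Step 3: cell (3,2)='T' (+3 fires, +3 burnt)
Step 4: cell (3,2)='T' (+5 fires, +3 burnt)
Step 5: cell (3,2)='F' (+6 fires, +5 burnt)
  -> target ignites at step 5
Step 6: cell (3,2)='.' (+4 fires, +6 burnt)
Step 7: cell (3,2)='.' (+2 fires, +4 burnt)
Step 8: cell (3,2)='.' (+1 fires, +2 burnt)
Step 9: cell (3,2)='.' (+0 fires, +1 burnt)
  fire out at step 9

5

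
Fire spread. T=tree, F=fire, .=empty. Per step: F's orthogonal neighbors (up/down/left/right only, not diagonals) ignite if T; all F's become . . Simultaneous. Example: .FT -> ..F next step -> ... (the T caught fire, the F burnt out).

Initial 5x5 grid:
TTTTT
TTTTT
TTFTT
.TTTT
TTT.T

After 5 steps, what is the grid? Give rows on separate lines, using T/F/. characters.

Step 1: 4 trees catch fire, 1 burn out
  TTTTT
  TTFTT
  TF.FT
  .TFTT
  TTT.T
Step 2: 8 trees catch fire, 4 burn out
  TTFTT
  TF.FT
  F...F
  .F.FT
  TTF.T
Step 3: 6 trees catch fire, 8 burn out
  TF.FT
  F...F
  .....
  ....F
  TF..T
Step 4: 4 trees catch fire, 6 burn out
  F...F
  .....
  .....
  .....
  F...F
Step 5: 0 trees catch fire, 4 burn out
  .....
  .....
  .....
  .....
  .....

.....
.....
.....
.....
.....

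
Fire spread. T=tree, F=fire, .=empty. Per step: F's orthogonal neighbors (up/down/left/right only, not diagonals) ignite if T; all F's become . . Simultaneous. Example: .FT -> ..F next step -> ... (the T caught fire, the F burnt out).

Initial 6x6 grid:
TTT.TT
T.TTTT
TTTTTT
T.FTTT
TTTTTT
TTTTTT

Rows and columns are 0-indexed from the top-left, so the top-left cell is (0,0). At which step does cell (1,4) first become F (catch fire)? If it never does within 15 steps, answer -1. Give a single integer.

Step 1: cell (1,4)='T' (+3 fires, +1 burnt)
Step 2: cell (1,4)='T' (+7 fires, +3 burnt)
Step 3: cell (1,4)='T' (+9 fires, +7 burnt)
Step 4: cell (1,4)='F' (+8 fires, +9 burnt)
  -> target ignites at step 4
Step 5: cell (1,4)='.' (+4 fires, +8 burnt)
Step 6: cell (1,4)='.' (+1 fires, +4 burnt)
Step 7: cell (1,4)='.' (+0 fires, +1 burnt)
  fire out at step 7

4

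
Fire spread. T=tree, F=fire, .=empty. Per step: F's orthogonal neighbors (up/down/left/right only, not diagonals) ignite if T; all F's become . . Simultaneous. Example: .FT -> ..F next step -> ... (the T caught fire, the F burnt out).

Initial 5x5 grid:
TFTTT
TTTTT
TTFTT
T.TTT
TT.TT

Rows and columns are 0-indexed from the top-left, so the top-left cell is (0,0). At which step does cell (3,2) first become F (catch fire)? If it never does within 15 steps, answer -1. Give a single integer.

Step 1: cell (3,2)='F' (+7 fires, +2 burnt)
  -> target ignites at step 1
Step 2: cell (3,2)='.' (+6 fires, +7 burnt)
Step 3: cell (3,2)='.' (+5 fires, +6 burnt)
Step 4: cell (3,2)='.' (+2 fires, +5 burnt)
Step 5: cell (3,2)='.' (+1 fires, +2 burnt)
Step 6: cell (3,2)='.' (+0 fires, +1 burnt)
  fire out at step 6

1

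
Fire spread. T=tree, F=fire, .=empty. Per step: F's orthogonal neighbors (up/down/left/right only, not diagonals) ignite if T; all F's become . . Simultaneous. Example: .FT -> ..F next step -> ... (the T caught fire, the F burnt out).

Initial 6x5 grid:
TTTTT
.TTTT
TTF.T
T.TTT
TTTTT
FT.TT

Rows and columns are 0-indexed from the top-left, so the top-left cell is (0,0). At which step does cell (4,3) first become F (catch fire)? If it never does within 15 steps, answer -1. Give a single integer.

Step 1: cell (4,3)='T' (+5 fires, +2 burnt)
Step 2: cell (4,3)='T' (+8 fires, +5 burnt)
Step 3: cell (4,3)='F' (+5 fires, +8 burnt)
  -> target ignites at step 3
Step 4: cell (4,3)='.' (+5 fires, +5 burnt)
Step 5: cell (4,3)='.' (+1 fires, +5 burnt)
Step 6: cell (4,3)='.' (+0 fires, +1 burnt)
  fire out at step 6

3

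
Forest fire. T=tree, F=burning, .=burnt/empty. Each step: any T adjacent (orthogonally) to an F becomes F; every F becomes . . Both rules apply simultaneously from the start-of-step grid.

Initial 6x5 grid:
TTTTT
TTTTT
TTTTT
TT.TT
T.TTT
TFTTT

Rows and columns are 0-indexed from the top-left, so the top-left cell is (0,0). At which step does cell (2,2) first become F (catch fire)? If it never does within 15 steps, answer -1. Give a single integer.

Step 1: cell (2,2)='T' (+2 fires, +1 burnt)
Step 2: cell (2,2)='T' (+3 fires, +2 burnt)
Step 3: cell (2,2)='T' (+3 fires, +3 burnt)
Step 4: cell (2,2)='T' (+4 fires, +3 burnt)
Step 5: cell (2,2)='T' (+4 fires, +4 burnt)
Step 6: cell (2,2)='F' (+5 fires, +4 burnt)
  -> target ignites at step 6
Step 7: cell (2,2)='.' (+4 fires, +5 burnt)
Step 8: cell (2,2)='.' (+2 fires, +4 burnt)
Step 9: cell (2,2)='.' (+0 fires, +2 burnt)
  fire out at step 9

6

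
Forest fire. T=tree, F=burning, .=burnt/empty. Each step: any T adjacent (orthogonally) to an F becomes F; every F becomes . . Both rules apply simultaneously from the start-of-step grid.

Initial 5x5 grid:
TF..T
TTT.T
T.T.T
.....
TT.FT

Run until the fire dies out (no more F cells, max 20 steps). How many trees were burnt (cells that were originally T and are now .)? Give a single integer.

Step 1: +3 fires, +2 burnt (F count now 3)
Step 2: +2 fires, +3 burnt (F count now 2)
Step 3: +2 fires, +2 burnt (F count now 2)
Step 4: +0 fires, +2 burnt (F count now 0)
Fire out after step 4
Initially T: 12, now '.': 20
Total burnt (originally-T cells now '.'): 7

Answer: 7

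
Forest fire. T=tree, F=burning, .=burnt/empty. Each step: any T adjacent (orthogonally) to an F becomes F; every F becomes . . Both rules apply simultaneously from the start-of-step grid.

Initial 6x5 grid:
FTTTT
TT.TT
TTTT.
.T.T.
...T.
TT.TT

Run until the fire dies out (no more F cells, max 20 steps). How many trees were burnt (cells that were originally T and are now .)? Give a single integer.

Step 1: +2 fires, +1 burnt (F count now 2)
Step 2: +3 fires, +2 burnt (F count now 3)
Step 3: +2 fires, +3 burnt (F count now 2)
Step 4: +4 fires, +2 burnt (F count now 4)
Step 5: +2 fires, +4 burnt (F count now 2)
Step 6: +1 fires, +2 burnt (F count now 1)
Step 7: +1 fires, +1 burnt (F count now 1)
Step 8: +1 fires, +1 burnt (F count now 1)
Step 9: +1 fires, +1 burnt (F count now 1)
Step 10: +0 fires, +1 burnt (F count now 0)
Fire out after step 10
Initially T: 19, now '.': 28
Total burnt (originally-T cells now '.'): 17

Answer: 17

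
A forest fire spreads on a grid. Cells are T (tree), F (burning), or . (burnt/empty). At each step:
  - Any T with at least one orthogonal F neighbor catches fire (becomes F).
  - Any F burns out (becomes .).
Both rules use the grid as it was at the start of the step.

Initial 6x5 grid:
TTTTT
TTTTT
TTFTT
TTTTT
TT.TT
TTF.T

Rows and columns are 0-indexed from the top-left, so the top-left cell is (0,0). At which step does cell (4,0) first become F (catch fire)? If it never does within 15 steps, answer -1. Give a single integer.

Step 1: cell (4,0)='T' (+5 fires, +2 burnt)
Step 2: cell (4,0)='T' (+9 fires, +5 burnt)
Step 3: cell (4,0)='F' (+8 fires, +9 burnt)
  -> target ignites at step 3
Step 4: cell (4,0)='.' (+3 fires, +8 burnt)
Step 5: cell (4,0)='.' (+1 fires, +3 burnt)
Step 6: cell (4,0)='.' (+0 fires, +1 burnt)
  fire out at step 6

3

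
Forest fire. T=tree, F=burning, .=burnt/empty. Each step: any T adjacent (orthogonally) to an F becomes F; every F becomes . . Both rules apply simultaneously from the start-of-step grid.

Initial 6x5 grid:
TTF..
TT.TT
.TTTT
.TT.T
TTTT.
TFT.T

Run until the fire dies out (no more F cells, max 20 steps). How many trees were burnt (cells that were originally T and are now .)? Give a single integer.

Step 1: +4 fires, +2 burnt (F count now 4)
Step 2: +5 fires, +4 burnt (F count now 5)
Step 3: +4 fires, +5 burnt (F count now 4)
Step 4: +1 fires, +4 burnt (F count now 1)
Step 5: +1 fires, +1 burnt (F count now 1)
Step 6: +2 fires, +1 burnt (F count now 2)
Step 7: +2 fires, +2 burnt (F count now 2)
Step 8: +0 fires, +2 burnt (F count now 0)
Fire out after step 8
Initially T: 20, now '.': 29
Total burnt (originally-T cells now '.'): 19

Answer: 19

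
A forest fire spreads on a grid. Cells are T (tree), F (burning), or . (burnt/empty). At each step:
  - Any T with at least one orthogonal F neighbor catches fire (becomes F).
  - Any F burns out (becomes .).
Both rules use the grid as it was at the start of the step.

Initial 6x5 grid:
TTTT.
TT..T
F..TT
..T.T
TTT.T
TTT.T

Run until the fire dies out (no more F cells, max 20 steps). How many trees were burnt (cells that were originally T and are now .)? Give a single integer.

Step 1: +1 fires, +1 burnt (F count now 1)
Step 2: +2 fires, +1 burnt (F count now 2)
Step 3: +1 fires, +2 burnt (F count now 1)
Step 4: +1 fires, +1 burnt (F count now 1)
Step 5: +1 fires, +1 burnt (F count now 1)
Step 6: +0 fires, +1 burnt (F count now 0)
Fire out after step 6
Initially T: 19, now '.': 17
Total burnt (originally-T cells now '.'): 6

Answer: 6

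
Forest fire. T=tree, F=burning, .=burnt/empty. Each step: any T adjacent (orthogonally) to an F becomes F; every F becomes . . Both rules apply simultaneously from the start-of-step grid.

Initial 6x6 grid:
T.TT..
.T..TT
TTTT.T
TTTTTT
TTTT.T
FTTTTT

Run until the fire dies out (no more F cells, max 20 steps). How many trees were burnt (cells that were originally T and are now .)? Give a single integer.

Step 1: +2 fires, +1 burnt (F count now 2)
Step 2: +3 fires, +2 burnt (F count now 3)
Step 3: +4 fires, +3 burnt (F count now 4)
Step 4: +4 fires, +4 burnt (F count now 4)
Step 5: +4 fires, +4 burnt (F count now 4)
Step 6: +3 fires, +4 burnt (F count now 3)
Step 7: +1 fires, +3 burnt (F count now 1)
Step 8: +1 fires, +1 burnt (F count now 1)
Step 9: +1 fires, +1 burnt (F count now 1)
Step 10: +1 fires, +1 burnt (F count now 1)
Step 11: +0 fires, +1 burnt (F count now 0)
Fire out after step 11
Initially T: 27, now '.': 33
Total burnt (originally-T cells now '.'): 24

Answer: 24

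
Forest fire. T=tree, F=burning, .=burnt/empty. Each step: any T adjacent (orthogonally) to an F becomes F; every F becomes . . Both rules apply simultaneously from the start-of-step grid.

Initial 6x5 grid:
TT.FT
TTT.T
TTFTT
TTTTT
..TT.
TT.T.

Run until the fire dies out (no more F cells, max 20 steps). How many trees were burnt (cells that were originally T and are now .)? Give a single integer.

Answer: 19

Derivation:
Step 1: +5 fires, +2 burnt (F count now 5)
Step 2: +7 fires, +5 burnt (F count now 7)
Step 3: +5 fires, +7 burnt (F count now 5)
Step 4: +2 fires, +5 burnt (F count now 2)
Step 5: +0 fires, +2 burnt (F count now 0)
Fire out after step 5
Initially T: 21, now '.': 28
Total burnt (originally-T cells now '.'): 19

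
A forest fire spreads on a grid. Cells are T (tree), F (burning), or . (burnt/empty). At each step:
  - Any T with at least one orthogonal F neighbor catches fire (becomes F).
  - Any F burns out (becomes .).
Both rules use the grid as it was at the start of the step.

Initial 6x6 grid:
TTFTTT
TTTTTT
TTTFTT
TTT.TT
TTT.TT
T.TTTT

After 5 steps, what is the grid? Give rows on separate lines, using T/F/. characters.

Step 1: 6 trees catch fire, 2 burn out
  TF.FTT
  TTFFTT
  TTF.FT
  TTT.TT
  TTT.TT
  T.TTTT
Step 2: 8 trees catch fire, 6 burn out
  F...FT
  TF..FT
  TF...F
  TTF.FT
  TTT.TT
  T.TTTT
Step 3: 8 trees catch fire, 8 burn out
  .....F
  F....F
  F.....
  TF...F
  TTF.FT
  T.TTTT
Step 4: 5 trees catch fire, 8 burn out
  ......
  ......
  ......
  F.....
  TF...F
  T.FTFT
Step 5: 3 trees catch fire, 5 burn out
  ......
  ......
  ......
  ......
  F.....
  T..F.F

......
......
......
......
F.....
T..F.F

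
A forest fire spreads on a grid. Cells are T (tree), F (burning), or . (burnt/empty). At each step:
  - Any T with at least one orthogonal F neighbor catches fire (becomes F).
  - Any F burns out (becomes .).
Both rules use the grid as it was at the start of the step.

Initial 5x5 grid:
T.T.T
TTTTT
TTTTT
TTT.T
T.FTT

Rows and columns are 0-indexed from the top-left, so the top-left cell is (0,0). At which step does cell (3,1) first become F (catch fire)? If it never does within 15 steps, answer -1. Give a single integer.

Step 1: cell (3,1)='T' (+2 fires, +1 burnt)
Step 2: cell (3,1)='F' (+3 fires, +2 burnt)
  -> target ignites at step 2
Step 3: cell (3,1)='.' (+5 fires, +3 burnt)
Step 4: cell (3,1)='.' (+6 fires, +5 burnt)
Step 5: cell (3,1)='.' (+2 fires, +6 burnt)
Step 6: cell (3,1)='.' (+2 fires, +2 burnt)
Step 7: cell (3,1)='.' (+0 fires, +2 burnt)
  fire out at step 7

2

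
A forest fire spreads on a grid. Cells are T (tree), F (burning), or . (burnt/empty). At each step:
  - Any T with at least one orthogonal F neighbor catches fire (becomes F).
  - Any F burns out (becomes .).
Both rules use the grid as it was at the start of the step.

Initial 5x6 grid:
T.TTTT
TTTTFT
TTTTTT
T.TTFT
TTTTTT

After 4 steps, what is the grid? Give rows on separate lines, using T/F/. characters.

Step 1: 7 trees catch fire, 2 burn out
  T.TTFT
  TTTF.F
  TTTTFT
  T.TF.F
  TTTTFT
Step 2: 8 trees catch fire, 7 burn out
  T.TF.F
  TTF...
  TTTF.F
  T.F...
  TTTF.F
Step 3: 4 trees catch fire, 8 burn out
  T.F...
  TF....
  TTF...
  T.....
  TTF...
Step 4: 3 trees catch fire, 4 burn out
  T.....
  F.....
  TF....
  T.....
  TF....

T.....
F.....
TF....
T.....
TF....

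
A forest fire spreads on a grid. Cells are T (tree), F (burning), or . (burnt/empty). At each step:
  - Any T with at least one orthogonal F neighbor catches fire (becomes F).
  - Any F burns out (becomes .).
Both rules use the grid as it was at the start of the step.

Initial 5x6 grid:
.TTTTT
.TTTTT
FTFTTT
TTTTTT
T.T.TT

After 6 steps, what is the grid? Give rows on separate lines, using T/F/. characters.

Step 1: 5 trees catch fire, 2 burn out
  .TTTTT
  .TFTTT
  .F.FTT
  FTFTTT
  T.T.TT
Step 2: 8 trees catch fire, 5 burn out
  .TFTTT
  .F.FTT
  ....FT
  .F.FTT
  F.F.TT
Step 3: 5 trees catch fire, 8 burn out
  .F.FTT
  ....FT
  .....F
  ....FT
  ....TT
Step 4: 4 trees catch fire, 5 burn out
  ....FT
  .....F
  ......
  .....F
  ....FT
Step 5: 2 trees catch fire, 4 burn out
  .....F
  ......
  ......
  ......
  .....F
Step 6: 0 trees catch fire, 2 burn out
  ......
  ......
  ......
  ......
  ......

......
......
......
......
......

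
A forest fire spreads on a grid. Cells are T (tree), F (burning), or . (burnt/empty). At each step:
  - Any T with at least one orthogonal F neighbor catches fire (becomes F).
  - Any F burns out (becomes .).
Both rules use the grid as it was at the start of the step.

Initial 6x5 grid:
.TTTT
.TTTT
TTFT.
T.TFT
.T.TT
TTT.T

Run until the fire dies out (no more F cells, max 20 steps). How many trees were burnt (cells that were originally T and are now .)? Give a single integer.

Answer: 17

Derivation:
Step 1: +6 fires, +2 burnt (F count now 6)
Step 2: +5 fires, +6 burnt (F count now 5)
Step 3: +5 fires, +5 burnt (F count now 5)
Step 4: +1 fires, +5 burnt (F count now 1)
Step 5: +0 fires, +1 burnt (F count now 0)
Fire out after step 5
Initially T: 21, now '.': 26
Total burnt (originally-T cells now '.'): 17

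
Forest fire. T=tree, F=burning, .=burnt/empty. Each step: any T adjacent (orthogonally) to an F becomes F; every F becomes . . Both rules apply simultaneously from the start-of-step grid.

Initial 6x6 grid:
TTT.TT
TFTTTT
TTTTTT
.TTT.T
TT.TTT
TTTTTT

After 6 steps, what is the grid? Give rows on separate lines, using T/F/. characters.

Step 1: 4 trees catch fire, 1 burn out
  TFT.TT
  F.FTTT
  TFTTTT
  .TTT.T
  TT.TTT
  TTTTTT
Step 2: 6 trees catch fire, 4 burn out
  F.F.TT
  ...FTT
  F.FTTT
  .FTT.T
  TT.TTT
  TTTTTT
Step 3: 4 trees catch fire, 6 burn out
  ....TT
  ....FT
  ...FTT
  ..FT.T
  TF.TTT
  TTTTTT
Step 4: 6 trees catch fire, 4 burn out
  ....FT
  .....F
  ....FT
  ...F.T
  F..TTT
  TFTTTT
Step 5: 5 trees catch fire, 6 burn out
  .....F
  ......
  .....F
  .....T
  ...FTT
  F.FTTT
Step 6: 3 trees catch fire, 5 burn out
  ......
  ......
  ......
  .....F
  ....FT
  ...FTT

......
......
......
.....F
....FT
...FTT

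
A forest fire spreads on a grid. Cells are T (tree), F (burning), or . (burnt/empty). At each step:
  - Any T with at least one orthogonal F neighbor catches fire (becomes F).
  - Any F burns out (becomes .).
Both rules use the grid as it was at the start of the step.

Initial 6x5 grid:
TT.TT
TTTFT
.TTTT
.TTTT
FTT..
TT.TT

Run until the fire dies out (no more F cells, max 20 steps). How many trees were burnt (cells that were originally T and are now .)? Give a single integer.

Step 1: +6 fires, +2 burnt (F count now 6)
Step 2: +8 fires, +6 burnt (F count now 8)
Step 3: +5 fires, +8 burnt (F count now 5)
Step 4: +1 fires, +5 burnt (F count now 1)
Step 5: +0 fires, +1 burnt (F count now 0)
Fire out after step 5
Initially T: 22, now '.': 28
Total burnt (originally-T cells now '.'): 20

Answer: 20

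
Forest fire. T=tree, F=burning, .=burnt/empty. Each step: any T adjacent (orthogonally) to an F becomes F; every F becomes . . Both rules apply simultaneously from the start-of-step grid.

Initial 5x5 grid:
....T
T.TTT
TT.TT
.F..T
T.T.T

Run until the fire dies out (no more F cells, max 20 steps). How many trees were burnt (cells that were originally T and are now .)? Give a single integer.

Answer: 3

Derivation:
Step 1: +1 fires, +1 burnt (F count now 1)
Step 2: +1 fires, +1 burnt (F count now 1)
Step 3: +1 fires, +1 burnt (F count now 1)
Step 4: +0 fires, +1 burnt (F count now 0)
Fire out after step 4
Initially T: 13, now '.': 15
Total burnt (originally-T cells now '.'): 3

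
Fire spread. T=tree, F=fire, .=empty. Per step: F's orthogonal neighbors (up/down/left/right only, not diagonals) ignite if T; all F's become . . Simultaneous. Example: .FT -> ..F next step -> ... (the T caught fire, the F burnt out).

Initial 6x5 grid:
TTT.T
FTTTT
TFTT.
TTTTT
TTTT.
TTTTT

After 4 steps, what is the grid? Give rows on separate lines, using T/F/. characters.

Step 1: 5 trees catch fire, 2 burn out
  FTT.T
  .FTTT
  F.FT.
  TFTTT
  TTTT.
  TTTTT
Step 2: 6 trees catch fire, 5 burn out
  .FT.T
  ..FTT
  ...F.
  F.FTT
  TFTT.
  TTTTT
Step 3: 6 trees catch fire, 6 burn out
  ..F.T
  ...FT
  .....
  ...FT
  F.FT.
  TFTTT
Step 4: 5 trees catch fire, 6 burn out
  ....T
  ....F
  .....
  ....F
  ...F.
  F.FTT

....T
....F
.....
....F
...F.
F.FTT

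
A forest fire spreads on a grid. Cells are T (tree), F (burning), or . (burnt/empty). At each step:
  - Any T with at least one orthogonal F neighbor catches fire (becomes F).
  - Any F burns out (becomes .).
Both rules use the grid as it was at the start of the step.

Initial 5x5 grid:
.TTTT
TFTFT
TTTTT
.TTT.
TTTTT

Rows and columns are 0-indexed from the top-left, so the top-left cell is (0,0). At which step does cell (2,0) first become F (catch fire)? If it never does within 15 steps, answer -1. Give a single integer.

Step 1: cell (2,0)='T' (+7 fires, +2 burnt)
Step 2: cell (2,0)='F' (+7 fires, +7 burnt)
  -> target ignites at step 2
Step 3: cell (2,0)='.' (+3 fires, +7 burnt)
Step 4: cell (2,0)='.' (+3 fires, +3 burnt)
Step 5: cell (2,0)='.' (+0 fires, +3 burnt)
  fire out at step 5

2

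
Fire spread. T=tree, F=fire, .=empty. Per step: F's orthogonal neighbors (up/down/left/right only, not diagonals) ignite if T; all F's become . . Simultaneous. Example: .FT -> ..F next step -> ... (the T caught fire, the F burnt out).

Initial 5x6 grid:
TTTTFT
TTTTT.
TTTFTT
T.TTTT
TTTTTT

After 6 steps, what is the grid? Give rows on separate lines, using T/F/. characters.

Step 1: 7 trees catch fire, 2 burn out
  TTTF.F
  TTTFF.
  TTF.FT
  T.TFTT
  TTTTTT
Step 2: 7 trees catch fire, 7 burn out
  TTF...
  TTF...
  TF...F
  T.F.FT
  TTTFTT
Step 3: 6 trees catch fire, 7 burn out
  TF....
  TF....
  F.....
  T....F
  TTF.FT
Step 4: 5 trees catch fire, 6 burn out
  F.....
  F.....
  ......
  F.....
  TF...F
Step 5: 1 trees catch fire, 5 burn out
  ......
  ......
  ......
  ......
  F.....
Step 6: 0 trees catch fire, 1 burn out
  ......
  ......
  ......
  ......
  ......

......
......
......
......
......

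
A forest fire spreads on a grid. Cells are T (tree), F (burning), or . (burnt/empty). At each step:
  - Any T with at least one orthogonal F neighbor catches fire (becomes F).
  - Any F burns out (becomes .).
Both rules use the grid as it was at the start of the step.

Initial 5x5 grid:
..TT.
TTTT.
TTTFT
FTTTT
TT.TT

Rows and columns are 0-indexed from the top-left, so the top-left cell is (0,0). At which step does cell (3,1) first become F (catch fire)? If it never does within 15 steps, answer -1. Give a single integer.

Step 1: cell (3,1)='F' (+7 fires, +2 burnt)
  -> target ignites at step 1
Step 2: cell (3,1)='.' (+8 fires, +7 burnt)
Step 3: cell (3,1)='.' (+3 fires, +8 burnt)
Step 4: cell (3,1)='.' (+0 fires, +3 burnt)
  fire out at step 4

1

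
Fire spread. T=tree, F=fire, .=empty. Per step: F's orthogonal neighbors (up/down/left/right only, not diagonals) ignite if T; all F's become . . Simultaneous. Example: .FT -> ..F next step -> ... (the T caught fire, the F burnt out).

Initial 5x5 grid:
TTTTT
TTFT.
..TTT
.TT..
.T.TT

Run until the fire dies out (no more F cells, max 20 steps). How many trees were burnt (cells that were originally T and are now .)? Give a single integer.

Step 1: +4 fires, +1 burnt (F count now 4)
Step 2: +5 fires, +4 burnt (F count now 5)
Step 3: +4 fires, +5 burnt (F count now 4)
Step 4: +1 fires, +4 burnt (F count now 1)
Step 5: +0 fires, +1 burnt (F count now 0)
Fire out after step 5
Initially T: 16, now '.': 23
Total burnt (originally-T cells now '.'): 14

Answer: 14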